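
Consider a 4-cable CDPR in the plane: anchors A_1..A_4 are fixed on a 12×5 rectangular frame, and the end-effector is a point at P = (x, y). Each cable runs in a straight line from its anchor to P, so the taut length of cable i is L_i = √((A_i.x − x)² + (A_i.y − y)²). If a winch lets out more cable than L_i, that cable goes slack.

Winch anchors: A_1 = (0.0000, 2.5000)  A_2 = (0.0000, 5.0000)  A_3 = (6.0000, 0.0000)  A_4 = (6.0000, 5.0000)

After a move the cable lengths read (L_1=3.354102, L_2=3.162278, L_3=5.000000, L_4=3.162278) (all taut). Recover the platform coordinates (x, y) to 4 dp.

each cable: (A_i−P)·(A_i−P) = L_i²; let k_i = ‖A_i‖²−L_i²
k_1 = 0.0000+6.2500−11.2500 = -5.0000
row 1: 0.0000x − 5.0000y = -20.0000  (k_2=15.0000)
row 2: -12.0000x + 5.0000y = -16.0000  (k_3=11.0000)
row 3: -12.0000x − 5.0000y = -56.0000  (k_4=51.0000)
Cramer on rows 1–2 → x = 3.0000, y = 4.0000
check cable 4: ‖A_4−P‖² = 10.0000 ≈ L_4² = 10.0000 ✓

(3.0000, 4.0000)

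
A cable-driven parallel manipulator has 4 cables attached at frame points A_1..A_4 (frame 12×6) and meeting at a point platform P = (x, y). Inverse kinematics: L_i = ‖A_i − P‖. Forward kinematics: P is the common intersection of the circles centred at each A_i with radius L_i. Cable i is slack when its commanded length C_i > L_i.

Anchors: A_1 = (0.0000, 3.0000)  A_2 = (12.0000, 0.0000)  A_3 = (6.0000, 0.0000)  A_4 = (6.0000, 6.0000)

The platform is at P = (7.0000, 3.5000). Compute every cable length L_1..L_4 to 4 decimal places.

(7.0178, 6.1033, 3.6401, 2.6926)

cable 1: Δx=-7.0000, Δy=-0.5000; L_1 = √(Δx²+Δy²) = 7.0178
cable 2: Δx=5.0000, Δy=-3.5000; L_2 = √(Δx²+Δy²) = 6.1033
cable 3: Δx=-1.0000, Δy=-3.5000; L_3 = √(Δx²+Δy²) = 3.6401
cable 4: Δx=-1.0000, Δy=2.5000; L_4 = √(Δx²+Δy²) = 2.6926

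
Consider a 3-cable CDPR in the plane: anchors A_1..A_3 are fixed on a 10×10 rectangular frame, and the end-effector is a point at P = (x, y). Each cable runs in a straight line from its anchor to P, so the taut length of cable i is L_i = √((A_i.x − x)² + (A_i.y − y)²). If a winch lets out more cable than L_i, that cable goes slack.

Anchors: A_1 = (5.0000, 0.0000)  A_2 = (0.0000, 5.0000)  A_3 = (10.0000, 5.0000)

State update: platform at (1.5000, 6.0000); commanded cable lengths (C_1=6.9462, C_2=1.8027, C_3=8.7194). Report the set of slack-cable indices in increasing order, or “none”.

3

cable 1: √((3.5000)²+(-6.0000)²)=6.9462, C_1=6.9462: taut
cable 2: √((-1.5000)²+(-1.0000)²)=1.8028, C_2=1.8027: taut
cable 3: √((8.5000)²+(-1.0000)²)=8.5586, C_3=8.7194: slack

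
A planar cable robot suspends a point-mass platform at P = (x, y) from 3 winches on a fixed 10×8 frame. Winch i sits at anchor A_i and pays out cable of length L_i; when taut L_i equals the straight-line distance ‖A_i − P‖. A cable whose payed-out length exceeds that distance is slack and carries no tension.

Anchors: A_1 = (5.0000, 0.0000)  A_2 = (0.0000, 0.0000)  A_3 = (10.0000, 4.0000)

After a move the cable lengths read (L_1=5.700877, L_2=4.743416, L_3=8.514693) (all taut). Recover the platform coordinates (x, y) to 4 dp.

(1.5000, 4.5000)

circle eqns → linear via eq_j − eq_1; set k_j = A_j·A_j − L_j²
k_1 = 25.0000+0.0000−32.5000 = -7.5000
10.0000·x + 0.0000·y = k_1−k_2 = 15.0000
-10.0000·x − 8.0000·y = k_1−k_3 = -51.0000
solve first two rows → x=1.5000, y=4.5000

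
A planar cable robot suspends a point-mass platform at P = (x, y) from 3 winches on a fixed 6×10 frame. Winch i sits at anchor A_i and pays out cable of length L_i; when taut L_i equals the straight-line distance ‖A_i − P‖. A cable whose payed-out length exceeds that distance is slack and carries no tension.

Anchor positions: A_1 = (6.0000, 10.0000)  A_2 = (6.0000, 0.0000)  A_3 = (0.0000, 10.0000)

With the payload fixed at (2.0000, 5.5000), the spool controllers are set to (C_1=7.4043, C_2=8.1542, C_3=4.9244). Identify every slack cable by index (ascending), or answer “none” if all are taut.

cable 1: √((4.0000)²+(4.5000)²)=6.0208, C_1=7.4043: slack
cable 2: √((4.0000)²+(-5.5000)²)=6.8007, C_2=8.1542: slack
cable 3: √((-2.0000)²+(4.5000)²)=4.9244, C_3=4.9244: taut

1, 2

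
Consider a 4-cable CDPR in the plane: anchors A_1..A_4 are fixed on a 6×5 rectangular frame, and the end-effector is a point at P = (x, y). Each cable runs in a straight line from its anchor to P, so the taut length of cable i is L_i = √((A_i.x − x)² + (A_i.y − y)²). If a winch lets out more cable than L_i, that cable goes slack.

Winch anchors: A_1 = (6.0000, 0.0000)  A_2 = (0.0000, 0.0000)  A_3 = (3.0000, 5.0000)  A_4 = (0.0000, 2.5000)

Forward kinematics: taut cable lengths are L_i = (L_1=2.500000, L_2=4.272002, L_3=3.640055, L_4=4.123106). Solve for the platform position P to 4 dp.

expand ‖A_i−P‖²=L_i² and subtract eq 1 (c_i ≔ ‖A_i‖²−L_i²)
c_1 = 36.0000+0.0000−6.2500 = 29.7500
eq1−eq2 → [12.0000  0.0000]·P = 48.0000
eq1−eq3 → [6.0000  -10.0000]·P = 9.0000
eq1−eq4 → [12.0000  -5.0000]·P = 40.5000
2×2 solve → P = (4.0000, 1.5000)
check cable 4: ‖A_4−P‖² = 17.0000 ≈ L_4² = 17.0000 ✓

(4.0000, 1.5000)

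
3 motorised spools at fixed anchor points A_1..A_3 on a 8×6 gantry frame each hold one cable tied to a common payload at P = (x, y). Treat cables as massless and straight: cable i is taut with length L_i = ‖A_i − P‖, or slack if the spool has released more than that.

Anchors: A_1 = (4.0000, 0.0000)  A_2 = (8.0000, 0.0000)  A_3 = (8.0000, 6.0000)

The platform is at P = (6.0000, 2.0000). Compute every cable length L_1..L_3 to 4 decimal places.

(2.8284, 2.8284, 4.4721)

cable 1: Δx=-2.0000, Δy=-2.0000; L_1 = √(Δx²+Δy²) = 2.8284
cable 2: Δx=2.0000, Δy=-2.0000; L_2 = √(Δx²+Δy²) = 2.8284
cable 3: Δx=2.0000, Δy=4.0000; L_3 = √(Δx²+Δy²) = 4.4721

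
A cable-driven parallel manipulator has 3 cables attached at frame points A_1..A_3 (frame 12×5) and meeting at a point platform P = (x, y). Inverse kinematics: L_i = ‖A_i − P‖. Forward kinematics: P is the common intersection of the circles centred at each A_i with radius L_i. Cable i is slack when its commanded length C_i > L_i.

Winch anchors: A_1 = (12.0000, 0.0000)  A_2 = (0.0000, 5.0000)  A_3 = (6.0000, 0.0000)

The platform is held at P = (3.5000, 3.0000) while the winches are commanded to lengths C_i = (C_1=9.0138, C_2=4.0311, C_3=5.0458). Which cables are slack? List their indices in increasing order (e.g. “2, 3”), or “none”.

cable 1: L_1 = ‖A_1−P‖ = 9.0139;  C_1 = 9.0138 → taut
cable 2: L_2 = ‖A_2−P‖ = 4.0311;  C_2 = 4.0311 → taut
cable 3: L_3 = ‖A_3−P‖ = 3.9051;  C_3 = 5.0458 → slack

3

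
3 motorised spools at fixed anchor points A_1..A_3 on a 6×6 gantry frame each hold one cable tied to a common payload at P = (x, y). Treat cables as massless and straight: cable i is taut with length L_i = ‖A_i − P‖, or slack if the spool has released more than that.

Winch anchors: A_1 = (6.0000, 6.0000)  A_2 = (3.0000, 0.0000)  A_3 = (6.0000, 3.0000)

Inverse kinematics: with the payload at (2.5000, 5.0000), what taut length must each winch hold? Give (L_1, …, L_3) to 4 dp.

L_1: Δ = A_1−P = (3.5000, 1.0000) → ‖Δ‖ = √13.2500 = 3.6401
L_2: Δ = A_2−P = (0.5000, -5.0000) → ‖Δ‖ = √25.2500 = 5.0249
L_3: Δ = A_3−P = (3.5000, -2.0000) → ‖Δ‖ = √16.2500 = 4.0311

(3.6401, 5.0249, 4.0311)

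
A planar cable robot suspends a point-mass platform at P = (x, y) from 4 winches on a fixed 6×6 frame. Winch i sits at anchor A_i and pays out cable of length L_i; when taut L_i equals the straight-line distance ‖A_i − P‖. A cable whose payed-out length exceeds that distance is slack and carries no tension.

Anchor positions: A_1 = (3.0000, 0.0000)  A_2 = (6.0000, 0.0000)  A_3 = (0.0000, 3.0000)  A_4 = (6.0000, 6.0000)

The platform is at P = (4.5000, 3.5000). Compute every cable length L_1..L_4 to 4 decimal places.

(3.8079, 3.8079, 4.5277, 2.9155)

cable 1: Δx=-1.5000, Δy=-3.5000; L_1 = √(Δx²+Δy²) = 3.8079
cable 2: Δx=1.5000, Δy=-3.5000; L_2 = √(Δx²+Δy²) = 3.8079
cable 3: Δx=-4.5000, Δy=-0.5000; L_3 = √(Δx²+Δy²) = 4.5277
cable 4: Δx=1.5000, Δy=2.5000; L_4 = √(Δx²+Δy²) = 2.9155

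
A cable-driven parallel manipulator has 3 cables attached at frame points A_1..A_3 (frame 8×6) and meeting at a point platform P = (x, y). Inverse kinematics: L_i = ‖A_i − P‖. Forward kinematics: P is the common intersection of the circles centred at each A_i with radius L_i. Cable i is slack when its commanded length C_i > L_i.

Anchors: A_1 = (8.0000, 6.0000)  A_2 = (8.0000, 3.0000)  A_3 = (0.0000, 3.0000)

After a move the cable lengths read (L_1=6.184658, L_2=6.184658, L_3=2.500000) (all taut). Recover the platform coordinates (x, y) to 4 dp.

each cable: (A_i−P)·(A_i−P) = L_i²; let c_i = ‖A_i‖²−L_i²
c_1 = 64.0000+36.0000−38.2500 = 61.7500
row 1: 0.0000x + 6.0000y = 27.0000  (c_2=34.7500)
row 2: 16.0000x + 6.0000y = 59.0000  (c_3=2.7500)
Cramer on rows 1–2 → x = 2.0000, y = 4.5000

(2.0000, 4.5000)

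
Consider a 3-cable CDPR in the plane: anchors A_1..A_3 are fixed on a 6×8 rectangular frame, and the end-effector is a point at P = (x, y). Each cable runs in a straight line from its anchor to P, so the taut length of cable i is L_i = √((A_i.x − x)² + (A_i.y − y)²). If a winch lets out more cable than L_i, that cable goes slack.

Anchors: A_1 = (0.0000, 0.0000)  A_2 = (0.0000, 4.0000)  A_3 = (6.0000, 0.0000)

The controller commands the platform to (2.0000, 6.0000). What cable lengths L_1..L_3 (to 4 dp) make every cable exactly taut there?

(6.3246, 2.8284, 7.2111)

L_1: Δ = A_1−P = (-2.0000, -6.0000) → ‖Δ‖ = √40.0000 = 6.3246
L_2: Δ = A_2−P = (-2.0000, -2.0000) → ‖Δ‖ = √8.0000 = 2.8284
L_3: Δ = A_3−P = (4.0000, -6.0000) → ‖Δ‖ = √52.0000 = 7.2111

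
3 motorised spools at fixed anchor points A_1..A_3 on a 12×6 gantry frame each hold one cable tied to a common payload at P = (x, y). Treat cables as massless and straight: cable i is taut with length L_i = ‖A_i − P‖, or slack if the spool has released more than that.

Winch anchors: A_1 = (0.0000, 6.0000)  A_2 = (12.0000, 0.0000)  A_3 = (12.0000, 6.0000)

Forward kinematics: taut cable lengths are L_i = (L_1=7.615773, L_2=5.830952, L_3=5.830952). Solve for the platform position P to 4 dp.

expand ‖A_i−P‖²=L_i² and subtract eq 1 (c_i ≔ ‖A_i‖²−L_i²)
c_1 = 0.0000+36.0000−58.0000 = -22.0000
eq1−eq2 → [-24.0000  12.0000]·P = -132.0000
eq1−eq3 → [-24.0000  0.0000]·P = -168.0000
2×2 solve → P = (7.0000, 3.0000)

(7.0000, 3.0000)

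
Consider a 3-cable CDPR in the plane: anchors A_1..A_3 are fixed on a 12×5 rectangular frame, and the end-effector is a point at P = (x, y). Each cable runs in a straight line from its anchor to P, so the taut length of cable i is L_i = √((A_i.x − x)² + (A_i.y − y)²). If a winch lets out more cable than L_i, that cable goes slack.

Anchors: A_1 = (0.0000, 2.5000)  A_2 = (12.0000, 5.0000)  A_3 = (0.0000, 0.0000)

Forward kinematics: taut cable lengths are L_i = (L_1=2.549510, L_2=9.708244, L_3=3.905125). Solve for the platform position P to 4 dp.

each cable: (A_i−P)·(A_i−P) = L_i²; let c_i = ‖A_i‖²−L_i²
c_1 = 0.0000+6.2500−6.5000 = -0.2500
row 1: -24.0000x − 5.0000y = -75.0000  (c_2=74.7500)
row 2: 0.0000x + 5.0000y = 15.0000  (c_3=-15.2500)
Cramer on rows 1–2 → x = 2.5000, y = 3.0000

(2.5000, 3.0000)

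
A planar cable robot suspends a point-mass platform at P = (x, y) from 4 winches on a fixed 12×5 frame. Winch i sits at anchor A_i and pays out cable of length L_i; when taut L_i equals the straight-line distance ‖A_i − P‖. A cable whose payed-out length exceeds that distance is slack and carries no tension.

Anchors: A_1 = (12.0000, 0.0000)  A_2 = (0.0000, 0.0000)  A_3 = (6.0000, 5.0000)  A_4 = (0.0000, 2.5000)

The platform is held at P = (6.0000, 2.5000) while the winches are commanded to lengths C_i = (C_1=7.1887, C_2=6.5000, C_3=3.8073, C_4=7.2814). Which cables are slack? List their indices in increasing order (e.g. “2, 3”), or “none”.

i=1: geometric 6.5000 vs commanded 7.1887 ⇒ slack
i=2: geometric 6.5000 vs commanded 6.5000 ⇒ taut
i=3: geometric 2.5000 vs commanded 3.8073 ⇒ slack
i=4: geometric 6.0000 vs commanded 7.2814 ⇒ slack

1, 3, 4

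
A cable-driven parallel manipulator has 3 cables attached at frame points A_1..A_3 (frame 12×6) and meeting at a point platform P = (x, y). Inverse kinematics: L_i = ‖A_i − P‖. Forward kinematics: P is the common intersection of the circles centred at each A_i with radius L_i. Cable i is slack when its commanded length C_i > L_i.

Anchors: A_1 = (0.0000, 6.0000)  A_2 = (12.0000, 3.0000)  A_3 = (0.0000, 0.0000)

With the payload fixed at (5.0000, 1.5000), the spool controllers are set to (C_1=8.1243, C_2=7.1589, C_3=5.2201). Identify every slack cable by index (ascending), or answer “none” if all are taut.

cable 1: √((-5.0000)²+(4.5000)²)=6.7268, C_1=8.1243: slack
cable 2: √((7.0000)²+(1.5000)²)=7.1589, C_2=7.1589: taut
cable 3: √((-5.0000)²+(-1.5000)²)=5.2202, C_3=5.2201: taut

1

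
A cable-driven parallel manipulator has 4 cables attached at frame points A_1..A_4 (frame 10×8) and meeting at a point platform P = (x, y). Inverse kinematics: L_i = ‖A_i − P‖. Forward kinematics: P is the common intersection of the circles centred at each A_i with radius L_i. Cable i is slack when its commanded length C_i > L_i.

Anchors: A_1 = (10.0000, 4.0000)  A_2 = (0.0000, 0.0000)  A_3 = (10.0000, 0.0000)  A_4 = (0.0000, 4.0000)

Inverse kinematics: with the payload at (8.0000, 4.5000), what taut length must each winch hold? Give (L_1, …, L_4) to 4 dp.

L_1 = √((10.0000−8.0000)² + (4.0000−4.5000)²) = 2.0616
L_2 = √((0.0000−8.0000)² + (0.0000−4.5000)²) = 9.1788
L_3 = √((10.0000−8.0000)² + (0.0000−4.5000)²) = 4.9244
L_4 = √((0.0000−8.0000)² + (4.0000−4.5000)²) = 8.0156

(2.0616, 9.1788, 4.9244, 8.0156)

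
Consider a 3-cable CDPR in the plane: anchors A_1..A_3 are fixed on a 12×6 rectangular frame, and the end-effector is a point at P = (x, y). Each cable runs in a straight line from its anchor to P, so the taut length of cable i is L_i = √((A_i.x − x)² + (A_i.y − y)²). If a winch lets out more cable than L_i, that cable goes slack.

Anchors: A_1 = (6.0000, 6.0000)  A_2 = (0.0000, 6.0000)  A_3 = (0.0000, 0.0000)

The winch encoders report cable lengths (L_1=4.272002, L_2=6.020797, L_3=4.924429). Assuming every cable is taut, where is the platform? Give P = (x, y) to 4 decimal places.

(4.5000, 2.0000)

circle eqns → linear via eq_j − eq_1; set k_j = A_j·A_j − L_j²
k_1 = 36.0000+36.0000−18.2500 = 53.7500
12.0000·x + 0.0000·y = k_1−k_2 = 54.0000
12.0000·x + 12.0000·y = k_1−k_3 = 78.0000
solve first two rows → x=4.5000, y=2.0000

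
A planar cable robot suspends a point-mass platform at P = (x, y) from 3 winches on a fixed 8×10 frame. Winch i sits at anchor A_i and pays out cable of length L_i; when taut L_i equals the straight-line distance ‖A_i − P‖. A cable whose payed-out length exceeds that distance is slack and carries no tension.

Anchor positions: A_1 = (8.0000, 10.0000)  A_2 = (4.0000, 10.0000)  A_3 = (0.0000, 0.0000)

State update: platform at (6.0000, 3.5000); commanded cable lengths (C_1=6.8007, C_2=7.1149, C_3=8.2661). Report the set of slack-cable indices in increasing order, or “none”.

2, 3

i=1: geometric 6.8007 vs commanded 6.8007 ⇒ taut
i=2: geometric 6.8007 vs commanded 7.1149 ⇒ slack
i=3: geometric 6.9462 vs commanded 8.2661 ⇒ slack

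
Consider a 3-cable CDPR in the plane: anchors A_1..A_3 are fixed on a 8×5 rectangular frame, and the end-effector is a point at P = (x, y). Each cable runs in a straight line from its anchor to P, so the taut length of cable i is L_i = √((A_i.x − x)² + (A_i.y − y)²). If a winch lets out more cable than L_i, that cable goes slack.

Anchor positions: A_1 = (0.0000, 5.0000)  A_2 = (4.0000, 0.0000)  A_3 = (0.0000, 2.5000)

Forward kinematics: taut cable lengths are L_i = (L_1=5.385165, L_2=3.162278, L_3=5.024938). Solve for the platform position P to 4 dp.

expand ‖A_i−P‖²=L_i² and subtract eq 1 (k_i ≔ ‖A_i‖²−L_i²)
k_1 = 0.0000+25.0000−29.0000 = -4.0000
eq1−eq2 → [-8.0000  10.0000]·P = -10.0000
eq1−eq3 → [0.0000  5.0000]·P = 15.0000
2×2 solve → P = (5.0000, 3.0000)

(5.0000, 3.0000)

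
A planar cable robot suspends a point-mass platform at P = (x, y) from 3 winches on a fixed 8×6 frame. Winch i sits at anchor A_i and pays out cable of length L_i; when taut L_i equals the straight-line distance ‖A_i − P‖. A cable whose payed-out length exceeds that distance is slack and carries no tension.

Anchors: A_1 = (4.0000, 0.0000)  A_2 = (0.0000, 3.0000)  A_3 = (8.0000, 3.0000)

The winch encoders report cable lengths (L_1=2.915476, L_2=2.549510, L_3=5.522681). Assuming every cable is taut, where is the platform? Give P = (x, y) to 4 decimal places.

(2.5000, 2.5000)

expand ‖A_i−P‖²=L_i² and subtract eq 1 (c_i ≔ ‖A_i‖²−L_i²)
c_1 = 16.0000+0.0000−8.5000 = 7.5000
eq1−eq2 → [8.0000  -6.0000]·P = 5.0000
eq1−eq3 → [-8.0000  -6.0000]·P = -35.0000
2×2 solve → P = (2.5000, 2.5000)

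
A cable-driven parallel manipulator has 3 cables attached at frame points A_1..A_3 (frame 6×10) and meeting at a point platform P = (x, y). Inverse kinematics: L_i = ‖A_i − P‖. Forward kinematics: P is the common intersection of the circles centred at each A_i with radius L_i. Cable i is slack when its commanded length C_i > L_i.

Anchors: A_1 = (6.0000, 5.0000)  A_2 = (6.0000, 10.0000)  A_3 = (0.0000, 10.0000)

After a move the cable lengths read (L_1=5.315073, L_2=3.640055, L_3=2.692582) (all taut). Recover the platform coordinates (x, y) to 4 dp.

circle eqns → linear via eq_j − eq_1; set q_j = A_j·A_j − L_j²
q_1 = 36.0000+25.0000−28.2500 = 32.7500
0.0000·x − 10.0000·y = q_1−q_2 = -90.0000
12.0000·x − 10.0000·y = q_1−q_3 = -60.0000
solve first two rows → x=2.5000, y=9.0000

(2.5000, 9.0000)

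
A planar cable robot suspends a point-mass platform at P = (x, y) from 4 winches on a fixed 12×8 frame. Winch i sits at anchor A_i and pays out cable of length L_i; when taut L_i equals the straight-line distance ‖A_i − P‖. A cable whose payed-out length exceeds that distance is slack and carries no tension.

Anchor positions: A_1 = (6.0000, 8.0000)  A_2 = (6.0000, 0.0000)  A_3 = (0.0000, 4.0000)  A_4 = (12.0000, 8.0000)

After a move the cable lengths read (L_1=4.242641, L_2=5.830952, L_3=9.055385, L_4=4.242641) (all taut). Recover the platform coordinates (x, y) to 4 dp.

(9.0000, 5.0000)

expand ‖A_i−P‖²=L_i² and subtract eq 1 (q_i ≔ ‖A_i‖²−L_i²)
q_1 = 36.0000+64.0000−18.0000 = 82.0000
eq1−eq2 → [0.0000  16.0000]·P = 80.0000
eq1−eq3 → [12.0000  8.0000]·P = 148.0000
eq1−eq4 → [-12.0000  0.0000]·P = -108.0000
2×2 solve → P = (9.0000, 5.0000)
check cable 4: ‖A_4−P‖² = 18.0000 ≈ L_4² = 18.0000 ✓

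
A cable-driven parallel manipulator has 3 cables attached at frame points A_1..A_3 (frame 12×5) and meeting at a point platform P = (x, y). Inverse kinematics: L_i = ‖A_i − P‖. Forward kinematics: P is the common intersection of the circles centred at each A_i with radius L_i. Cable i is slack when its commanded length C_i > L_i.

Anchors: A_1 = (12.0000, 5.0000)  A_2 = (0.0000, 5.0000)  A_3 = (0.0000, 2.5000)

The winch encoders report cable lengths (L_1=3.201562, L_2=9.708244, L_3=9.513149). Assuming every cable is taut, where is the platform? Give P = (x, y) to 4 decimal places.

circle eqns → linear via eq_j − eq_1; set k_j = A_j·A_j − L_j²
k_1 = 144.0000+25.0000−10.2500 = 158.7500
24.0000·x + 0.0000·y = k_1−k_2 = 228.0000
24.0000·x + 5.0000·y = k_1−k_3 = 243.0000
solve first two rows → x=9.5000, y=3.0000

(9.5000, 3.0000)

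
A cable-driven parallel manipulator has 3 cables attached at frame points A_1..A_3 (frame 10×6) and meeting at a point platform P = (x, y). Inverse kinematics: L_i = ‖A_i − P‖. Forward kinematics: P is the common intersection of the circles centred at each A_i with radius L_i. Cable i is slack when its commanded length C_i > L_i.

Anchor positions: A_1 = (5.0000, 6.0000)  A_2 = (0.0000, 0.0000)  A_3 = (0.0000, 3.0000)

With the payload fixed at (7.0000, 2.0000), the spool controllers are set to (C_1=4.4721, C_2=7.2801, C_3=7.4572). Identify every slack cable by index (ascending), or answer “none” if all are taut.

cable 1: L_1 = ‖A_1−P‖ = 4.4721;  C_1 = 4.4721 → taut
cable 2: L_2 = ‖A_2−P‖ = 7.2801;  C_2 = 7.2801 → taut
cable 3: L_3 = ‖A_3−P‖ = 7.0711;  C_3 = 7.4572 → slack

3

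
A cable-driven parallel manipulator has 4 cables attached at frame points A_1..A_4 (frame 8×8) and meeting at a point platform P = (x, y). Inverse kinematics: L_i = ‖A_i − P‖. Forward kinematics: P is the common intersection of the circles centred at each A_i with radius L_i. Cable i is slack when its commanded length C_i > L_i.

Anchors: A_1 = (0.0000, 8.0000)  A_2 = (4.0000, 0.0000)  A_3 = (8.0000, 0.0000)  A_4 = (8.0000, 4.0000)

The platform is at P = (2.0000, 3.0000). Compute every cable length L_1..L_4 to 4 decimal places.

(5.3852, 3.6056, 6.7082, 6.0828)

cable 1: Δx=-2.0000, Δy=5.0000; L_1 = √(Δx²+Δy²) = 5.3852
cable 2: Δx=2.0000, Δy=-3.0000; L_2 = √(Δx²+Δy²) = 3.6056
cable 3: Δx=6.0000, Δy=-3.0000; L_3 = √(Δx²+Δy²) = 6.7082
cable 4: Δx=6.0000, Δy=1.0000; L_4 = √(Δx²+Δy²) = 6.0828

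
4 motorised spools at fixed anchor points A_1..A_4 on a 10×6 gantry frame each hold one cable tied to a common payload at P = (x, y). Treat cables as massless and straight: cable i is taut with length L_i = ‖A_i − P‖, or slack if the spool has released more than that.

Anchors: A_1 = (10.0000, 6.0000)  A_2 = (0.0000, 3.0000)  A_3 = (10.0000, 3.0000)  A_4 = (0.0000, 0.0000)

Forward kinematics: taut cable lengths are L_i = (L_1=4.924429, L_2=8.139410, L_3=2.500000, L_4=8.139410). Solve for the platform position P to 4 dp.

each cable: (A_i−P)·(A_i−P) = L_i²; let c_i = ‖A_i‖²−L_i²
c_1 = 100.0000+36.0000−24.2500 = 111.7500
row 1: 20.0000x + 6.0000y = 169.0000  (c_2=-57.2500)
row 2: 0.0000x + 6.0000y = 9.0000  (c_3=102.7500)
row 3: 20.0000x + 12.0000y = 178.0000  (c_4=-66.2500)
Cramer on rows 1–2 → x = 8.0000, y = 1.5000
check cable 4: ‖A_4−P‖² = 66.2500 ≈ L_4² = 66.2500 ✓

(8.0000, 1.5000)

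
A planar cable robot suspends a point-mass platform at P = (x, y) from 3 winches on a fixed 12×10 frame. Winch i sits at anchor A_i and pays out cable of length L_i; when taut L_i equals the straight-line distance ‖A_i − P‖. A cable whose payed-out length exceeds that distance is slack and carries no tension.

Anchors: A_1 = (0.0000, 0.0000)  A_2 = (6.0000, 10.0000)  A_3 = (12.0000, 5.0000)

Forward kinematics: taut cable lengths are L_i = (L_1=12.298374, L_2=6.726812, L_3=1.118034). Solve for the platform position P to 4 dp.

(11.0000, 5.5000)

circle eqns → linear via eq_j − eq_1; set q_j = A_j·A_j − L_j²
q_1 = 0.0000+0.0000−151.2500 = -151.2500
-12.0000·x − 20.0000·y = q_1−q_2 = -242.0000
-24.0000·x − 10.0000·y = q_1−q_3 = -319.0000
solve first two rows → x=11.0000, y=5.5000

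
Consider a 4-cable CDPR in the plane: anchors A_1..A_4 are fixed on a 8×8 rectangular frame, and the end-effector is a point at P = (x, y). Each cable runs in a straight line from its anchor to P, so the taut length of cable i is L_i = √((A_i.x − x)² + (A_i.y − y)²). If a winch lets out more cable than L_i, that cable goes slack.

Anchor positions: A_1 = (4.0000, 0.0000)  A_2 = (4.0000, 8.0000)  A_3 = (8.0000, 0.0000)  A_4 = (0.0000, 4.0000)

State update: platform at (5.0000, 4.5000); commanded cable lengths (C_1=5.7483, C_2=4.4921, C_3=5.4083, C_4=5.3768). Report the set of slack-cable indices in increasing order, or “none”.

1, 2, 4

cable 1: √((-1.0000)²+(-4.5000)²)=4.6098, C_1=5.7483: slack
cable 2: √((-1.0000)²+(3.5000)²)=3.6401, C_2=4.4921: slack
cable 3: √((3.0000)²+(-4.5000)²)=5.4083, C_3=5.4083: taut
cable 4: √((-5.0000)²+(-0.5000)²)=5.0249, C_4=5.3768: slack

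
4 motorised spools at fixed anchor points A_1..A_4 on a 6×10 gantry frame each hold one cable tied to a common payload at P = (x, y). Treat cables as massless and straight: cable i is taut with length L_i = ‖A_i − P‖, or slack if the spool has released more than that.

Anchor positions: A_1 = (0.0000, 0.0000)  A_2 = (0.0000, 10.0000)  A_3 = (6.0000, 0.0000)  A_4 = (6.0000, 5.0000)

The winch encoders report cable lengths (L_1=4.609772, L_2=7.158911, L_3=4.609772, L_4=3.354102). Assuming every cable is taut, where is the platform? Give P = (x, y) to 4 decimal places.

(3.0000, 3.5000)

each cable: (A_i−P)·(A_i−P) = L_i²; let k_i = ‖A_i‖²−L_i²
k_1 = 0.0000+0.0000−21.2500 = -21.2500
row 1: 0.0000x − 20.0000y = -70.0000  (k_2=48.7500)
row 2: -12.0000x + 0.0000y = -36.0000  (k_3=14.7500)
row 3: -12.0000x − 10.0000y = -71.0000  (k_4=49.7500)
Cramer on rows 1–2 → x = 3.0000, y = 3.5000
check cable 4: ‖A_4−P‖² = 11.2500 ≈ L_4² = 11.2500 ✓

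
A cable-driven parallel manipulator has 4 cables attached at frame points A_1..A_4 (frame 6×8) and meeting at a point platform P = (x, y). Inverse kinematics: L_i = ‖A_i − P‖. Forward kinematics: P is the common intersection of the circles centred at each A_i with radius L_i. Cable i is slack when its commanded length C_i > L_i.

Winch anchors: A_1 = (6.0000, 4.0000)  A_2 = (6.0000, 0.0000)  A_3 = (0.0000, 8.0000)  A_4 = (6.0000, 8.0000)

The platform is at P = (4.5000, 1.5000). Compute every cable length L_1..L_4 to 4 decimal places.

L_1 = √((6.0000−4.5000)² + (4.0000−1.5000)²) = 2.9155
L_2 = √((6.0000−4.5000)² + (0.0000−1.5000)²) = 2.1213
L_3 = √((0.0000−4.5000)² + (8.0000−1.5000)²) = 7.9057
L_4 = √((6.0000−4.5000)² + (8.0000−1.5000)²) = 6.6708

(2.9155, 2.1213, 7.9057, 6.6708)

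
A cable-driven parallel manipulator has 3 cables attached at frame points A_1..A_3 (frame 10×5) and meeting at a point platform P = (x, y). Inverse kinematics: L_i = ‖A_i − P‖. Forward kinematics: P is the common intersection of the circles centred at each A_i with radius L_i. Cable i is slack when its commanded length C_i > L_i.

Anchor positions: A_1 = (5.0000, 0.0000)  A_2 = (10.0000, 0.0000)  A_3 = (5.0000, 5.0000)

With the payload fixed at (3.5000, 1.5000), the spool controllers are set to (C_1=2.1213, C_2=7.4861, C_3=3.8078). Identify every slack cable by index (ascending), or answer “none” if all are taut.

cable 1: √((1.5000)²+(-1.5000)²)=2.1213, C_1=2.1213: taut
cable 2: √((6.5000)²+(-1.5000)²)=6.6708, C_2=7.4861: slack
cable 3: √((1.5000)²+(3.5000)²)=3.8079, C_3=3.8078: taut

2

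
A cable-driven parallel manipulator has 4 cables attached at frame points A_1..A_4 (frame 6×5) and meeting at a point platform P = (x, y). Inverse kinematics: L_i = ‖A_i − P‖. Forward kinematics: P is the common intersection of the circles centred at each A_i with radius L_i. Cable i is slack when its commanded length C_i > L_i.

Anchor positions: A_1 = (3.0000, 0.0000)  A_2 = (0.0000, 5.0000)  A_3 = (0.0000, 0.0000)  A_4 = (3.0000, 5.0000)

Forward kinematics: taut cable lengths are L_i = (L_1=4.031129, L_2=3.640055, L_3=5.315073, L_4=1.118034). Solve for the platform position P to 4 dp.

expand ‖A_i−P‖²=L_i² and subtract eq 1 (c_i ≔ ‖A_i‖²−L_i²)
c_1 = 9.0000+0.0000−16.2500 = -7.2500
eq1−eq2 → [6.0000  -10.0000]·P = -19.0000
eq1−eq3 → [6.0000  0.0000]·P = 21.0000
eq1−eq4 → [0.0000  -10.0000]·P = -40.0000
2×2 solve → P = (3.5000, 4.0000)
check cable 4: ‖A_4−P‖² = 1.2500 ≈ L_4² = 1.2500 ✓

(3.5000, 4.0000)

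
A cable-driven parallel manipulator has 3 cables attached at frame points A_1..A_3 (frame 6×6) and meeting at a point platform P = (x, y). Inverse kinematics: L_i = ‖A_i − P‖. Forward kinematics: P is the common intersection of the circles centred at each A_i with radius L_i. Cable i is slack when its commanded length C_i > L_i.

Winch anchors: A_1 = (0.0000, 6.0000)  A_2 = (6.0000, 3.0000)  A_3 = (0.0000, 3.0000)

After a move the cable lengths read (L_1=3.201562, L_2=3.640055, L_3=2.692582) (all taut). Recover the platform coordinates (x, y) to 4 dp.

circle eqns → linear via eq_j − eq_1; set c_j = A_j·A_j − L_j²
c_1 = 0.0000+36.0000−10.2500 = 25.7500
-12.0000·x + 6.0000·y = c_1−c_2 = -6.0000
0.0000·x + 6.0000·y = c_1−c_3 = 24.0000
solve first two rows → x=2.5000, y=4.0000

(2.5000, 4.0000)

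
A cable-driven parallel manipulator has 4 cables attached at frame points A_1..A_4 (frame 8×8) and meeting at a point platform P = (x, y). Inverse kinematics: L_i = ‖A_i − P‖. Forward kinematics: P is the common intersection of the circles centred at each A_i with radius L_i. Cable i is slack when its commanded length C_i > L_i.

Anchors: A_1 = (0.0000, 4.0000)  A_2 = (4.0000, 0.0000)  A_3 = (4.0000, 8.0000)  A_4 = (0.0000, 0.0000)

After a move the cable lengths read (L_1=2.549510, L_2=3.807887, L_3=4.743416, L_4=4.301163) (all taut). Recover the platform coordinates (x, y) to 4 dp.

(2.5000, 3.5000)

each cable: (A_i−P)·(A_i−P) = L_i²; let k_i = ‖A_i‖²−L_i²
k_1 = 0.0000+16.0000−6.5000 = 9.5000
row 1: -8.0000x + 8.0000y = 8.0000  (k_2=1.5000)
row 2: -8.0000x − 8.0000y = -48.0000  (k_3=57.5000)
row 3: 0.0000x + 8.0000y = 28.0000  (k_4=-18.5000)
Cramer on rows 1–2 → x = 2.5000, y = 3.5000
check cable 4: ‖A_4−P‖² = 18.5000 ≈ L_4² = 18.5000 ✓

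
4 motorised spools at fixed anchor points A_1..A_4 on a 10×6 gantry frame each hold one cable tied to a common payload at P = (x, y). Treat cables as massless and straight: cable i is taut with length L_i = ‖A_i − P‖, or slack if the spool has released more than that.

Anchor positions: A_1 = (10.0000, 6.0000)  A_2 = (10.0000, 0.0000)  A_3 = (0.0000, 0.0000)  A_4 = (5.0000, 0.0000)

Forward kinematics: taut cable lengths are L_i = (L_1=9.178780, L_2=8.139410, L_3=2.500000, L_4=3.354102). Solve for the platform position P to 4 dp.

(2.0000, 1.5000)

each cable: (A_i−P)·(A_i−P) = L_i²; let k_i = ‖A_i‖²−L_i²
k_1 = 100.0000+36.0000−84.2500 = 51.7500
row 1: 0.0000x + 12.0000y = 18.0000  (k_2=33.7500)
row 2: 20.0000x + 12.0000y = 58.0000  (k_3=-6.2500)
row 3: 10.0000x + 12.0000y = 38.0000  (k_4=13.7500)
Cramer on rows 1–2 → x = 2.0000, y = 1.5000
check cable 4: ‖A_4−P‖² = 11.2500 ≈ L_4² = 11.2500 ✓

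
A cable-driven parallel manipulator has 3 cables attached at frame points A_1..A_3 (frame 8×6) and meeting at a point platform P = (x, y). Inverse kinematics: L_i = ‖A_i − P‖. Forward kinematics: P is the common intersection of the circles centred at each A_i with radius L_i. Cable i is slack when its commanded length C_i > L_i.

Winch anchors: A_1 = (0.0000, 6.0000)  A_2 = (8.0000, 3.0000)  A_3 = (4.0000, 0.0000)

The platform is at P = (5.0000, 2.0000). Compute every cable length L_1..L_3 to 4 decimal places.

L_1 = √((0.0000−5.0000)² + (6.0000−2.0000)²) = 6.4031
L_2 = √((8.0000−5.0000)² + (3.0000−2.0000)²) = 3.1623
L_3 = √((4.0000−5.0000)² + (0.0000−2.0000)²) = 2.2361

(6.4031, 3.1623, 2.2361)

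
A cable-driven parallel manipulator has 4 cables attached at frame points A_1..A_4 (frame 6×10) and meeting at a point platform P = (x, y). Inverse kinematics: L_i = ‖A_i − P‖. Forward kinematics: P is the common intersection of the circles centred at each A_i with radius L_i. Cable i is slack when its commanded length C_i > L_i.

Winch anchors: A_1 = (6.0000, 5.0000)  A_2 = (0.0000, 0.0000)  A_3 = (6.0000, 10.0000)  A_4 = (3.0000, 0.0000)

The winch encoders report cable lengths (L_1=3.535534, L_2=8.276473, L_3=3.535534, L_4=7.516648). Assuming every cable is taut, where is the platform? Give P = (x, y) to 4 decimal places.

(3.5000, 7.5000)

circle eqns → linear via eq_j − eq_1; set c_j = A_j·A_j − L_j²
c_1 = 36.0000+25.0000−12.5000 = 48.5000
12.0000·x + 10.0000·y = c_1−c_2 = 117.0000
0.0000·x − 10.0000·y = c_1−c_3 = -75.0000
6.0000·x + 10.0000·y = c_1−c_4 = 96.0000
solve first two rows → x=3.5000, y=7.5000
check cable 4: ‖A_4−P‖² = 56.5000 ≈ L_4² = 56.5000 ✓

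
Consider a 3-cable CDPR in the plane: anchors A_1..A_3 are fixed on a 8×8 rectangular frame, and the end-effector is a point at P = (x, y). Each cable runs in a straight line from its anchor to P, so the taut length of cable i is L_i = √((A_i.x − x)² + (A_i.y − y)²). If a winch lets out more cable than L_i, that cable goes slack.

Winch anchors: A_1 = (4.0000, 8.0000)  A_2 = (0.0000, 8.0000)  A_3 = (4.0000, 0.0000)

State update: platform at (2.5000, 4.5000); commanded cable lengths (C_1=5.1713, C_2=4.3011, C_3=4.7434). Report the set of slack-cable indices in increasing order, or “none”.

1

cable 1: √((1.5000)²+(3.5000)²)=3.8079, C_1=5.1713: slack
cable 2: √((-2.5000)²+(3.5000)²)=4.3012, C_2=4.3011: taut
cable 3: √((1.5000)²+(-4.5000)²)=4.7434, C_3=4.7434: taut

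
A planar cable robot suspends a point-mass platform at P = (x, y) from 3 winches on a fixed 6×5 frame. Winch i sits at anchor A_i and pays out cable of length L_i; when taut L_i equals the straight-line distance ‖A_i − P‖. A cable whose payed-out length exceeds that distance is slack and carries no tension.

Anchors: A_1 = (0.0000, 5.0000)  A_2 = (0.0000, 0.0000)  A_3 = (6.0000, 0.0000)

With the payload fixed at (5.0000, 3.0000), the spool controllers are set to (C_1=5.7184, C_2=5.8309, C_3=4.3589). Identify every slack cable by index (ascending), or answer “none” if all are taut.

1, 3

i=1: geometric 5.3852 vs commanded 5.7184 ⇒ slack
i=2: geometric 5.8310 vs commanded 5.8309 ⇒ taut
i=3: geometric 3.1623 vs commanded 4.3589 ⇒ slack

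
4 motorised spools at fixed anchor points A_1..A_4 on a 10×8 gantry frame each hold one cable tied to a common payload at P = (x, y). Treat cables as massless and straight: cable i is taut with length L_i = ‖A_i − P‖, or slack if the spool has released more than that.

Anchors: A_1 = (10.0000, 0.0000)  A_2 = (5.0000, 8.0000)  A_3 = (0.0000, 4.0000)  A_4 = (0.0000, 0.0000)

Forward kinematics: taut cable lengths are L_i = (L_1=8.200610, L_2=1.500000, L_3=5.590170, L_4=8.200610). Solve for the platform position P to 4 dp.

each cable: (A_i−P)·(A_i−P) = L_i²; let k_i = ‖A_i‖²−L_i²
k_1 = 100.0000+0.0000−67.2500 = 32.7500
row 1: 10.0000x − 16.0000y = -54.0000  (k_2=86.7500)
row 2: 20.0000x − 8.0000y = 48.0000  (k_3=-15.2500)
row 3: 20.0000x + 0.0000y = 100.0000  (k_4=-67.2500)
Cramer on rows 1–2 → x = 5.0000, y = 6.5000
check cable 4: ‖A_4−P‖² = 67.2500 ≈ L_4² = 67.2500 ✓

(5.0000, 6.5000)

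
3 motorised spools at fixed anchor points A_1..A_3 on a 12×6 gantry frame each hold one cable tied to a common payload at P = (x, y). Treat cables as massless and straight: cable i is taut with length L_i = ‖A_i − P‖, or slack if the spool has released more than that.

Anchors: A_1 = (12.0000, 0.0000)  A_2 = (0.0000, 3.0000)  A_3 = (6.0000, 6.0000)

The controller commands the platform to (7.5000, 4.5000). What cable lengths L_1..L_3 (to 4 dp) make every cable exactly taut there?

L_1 = √((12.0000−7.5000)² + (0.0000−4.5000)²) = 6.3640
L_2 = √((0.0000−7.5000)² + (3.0000−4.5000)²) = 7.6485
L_3 = √((6.0000−7.5000)² + (6.0000−4.5000)²) = 2.1213

(6.3640, 7.6485, 2.1213)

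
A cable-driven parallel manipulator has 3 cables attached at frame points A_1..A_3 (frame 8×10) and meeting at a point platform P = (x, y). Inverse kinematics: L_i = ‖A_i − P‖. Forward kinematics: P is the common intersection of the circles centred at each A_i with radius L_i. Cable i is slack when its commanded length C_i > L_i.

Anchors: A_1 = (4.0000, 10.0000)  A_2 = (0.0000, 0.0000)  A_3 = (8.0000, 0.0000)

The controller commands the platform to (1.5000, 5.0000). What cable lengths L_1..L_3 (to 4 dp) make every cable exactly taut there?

L_1 = √((4.0000−1.5000)² + (10.0000−5.0000)²) = 5.5902
L_2 = √((0.0000−1.5000)² + (0.0000−5.0000)²) = 5.2202
L_3 = √((8.0000−1.5000)² + (0.0000−5.0000)²) = 8.2006

(5.5902, 5.2202, 8.2006)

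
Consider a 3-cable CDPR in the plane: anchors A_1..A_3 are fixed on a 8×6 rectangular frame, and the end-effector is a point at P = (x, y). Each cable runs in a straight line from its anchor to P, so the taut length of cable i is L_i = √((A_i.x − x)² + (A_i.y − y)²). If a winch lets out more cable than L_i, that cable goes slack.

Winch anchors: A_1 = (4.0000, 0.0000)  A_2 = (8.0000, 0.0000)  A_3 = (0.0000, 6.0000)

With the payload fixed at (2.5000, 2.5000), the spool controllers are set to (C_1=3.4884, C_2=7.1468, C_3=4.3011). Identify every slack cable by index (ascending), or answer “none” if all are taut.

1, 2

i=1: geometric 2.9155 vs commanded 3.4884 ⇒ slack
i=2: geometric 6.0415 vs commanded 7.1468 ⇒ slack
i=3: geometric 4.3012 vs commanded 4.3011 ⇒ taut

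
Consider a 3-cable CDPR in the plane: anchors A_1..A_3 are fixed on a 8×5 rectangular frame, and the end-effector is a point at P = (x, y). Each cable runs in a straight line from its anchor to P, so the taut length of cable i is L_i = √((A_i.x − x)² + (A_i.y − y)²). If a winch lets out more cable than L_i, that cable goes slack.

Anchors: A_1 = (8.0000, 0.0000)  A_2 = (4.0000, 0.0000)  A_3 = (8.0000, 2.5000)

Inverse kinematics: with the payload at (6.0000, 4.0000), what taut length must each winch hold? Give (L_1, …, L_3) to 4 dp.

L_1: Δ = A_1−P = (2.0000, -4.0000) → ‖Δ‖ = √20.0000 = 4.4721
L_2: Δ = A_2−P = (-2.0000, -4.0000) → ‖Δ‖ = √20.0000 = 4.4721
L_3: Δ = A_3−P = (2.0000, -1.5000) → ‖Δ‖ = √6.2500 = 2.5000

(4.4721, 4.4721, 2.5000)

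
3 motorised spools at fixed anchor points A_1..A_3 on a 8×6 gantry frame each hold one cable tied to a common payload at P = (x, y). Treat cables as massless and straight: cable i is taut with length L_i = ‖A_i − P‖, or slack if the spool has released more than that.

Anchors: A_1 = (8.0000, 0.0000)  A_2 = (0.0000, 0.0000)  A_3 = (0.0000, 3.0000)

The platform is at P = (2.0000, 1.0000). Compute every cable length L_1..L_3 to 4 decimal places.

L_1: Δ = A_1−P = (6.0000, -1.0000) → ‖Δ‖ = √37.0000 = 6.0828
L_2: Δ = A_2−P = (-2.0000, -1.0000) → ‖Δ‖ = √5.0000 = 2.2361
L_3: Δ = A_3−P = (-2.0000, 2.0000) → ‖Δ‖ = √8.0000 = 2.8284

(6.0828, 2.2361, 2.8284)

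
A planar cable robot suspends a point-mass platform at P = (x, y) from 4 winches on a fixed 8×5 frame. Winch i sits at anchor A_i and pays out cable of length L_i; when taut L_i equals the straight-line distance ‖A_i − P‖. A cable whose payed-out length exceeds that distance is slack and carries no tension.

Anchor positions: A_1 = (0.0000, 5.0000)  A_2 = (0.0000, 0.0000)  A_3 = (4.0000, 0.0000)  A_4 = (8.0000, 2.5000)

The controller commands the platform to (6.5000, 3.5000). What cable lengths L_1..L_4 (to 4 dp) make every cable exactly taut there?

cable 1: Δx=-6.5000, Δy=1.5000; L_1 = √(Δx²+Δy²) = 6.6708
cable 2: Δx=-6.5000, Δy=-3.5000; L_2 = √(Δx²+Δy²) = 7.3824
cable 3: Δx=-2.5000, Δy=-3.5000; L_3 = √(Δx²+Δy²) = 4.3012
cable 4: Δx=1.5000, Δy=-1.0000; L_4 = √(Δx²+Δy²) = 1.8028

(6.6708, 7.3824, 4.3012, 1.8028)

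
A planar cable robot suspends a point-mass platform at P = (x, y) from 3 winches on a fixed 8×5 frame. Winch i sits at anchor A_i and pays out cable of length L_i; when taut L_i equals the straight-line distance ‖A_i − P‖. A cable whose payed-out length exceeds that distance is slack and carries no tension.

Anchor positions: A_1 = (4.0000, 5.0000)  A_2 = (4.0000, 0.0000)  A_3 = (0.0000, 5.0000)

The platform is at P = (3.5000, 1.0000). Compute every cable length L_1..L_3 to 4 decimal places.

cable 1: Δx=0.5000, Δy=4.0000; L_1 = √(Δx²+Δy²) = 4.0311
cable 2: Δx=0.5000, Δy=-1.0000; L_2 = √(Δx²+Δy²) = 1.1180
cable 3: Δx=-3.5000, Δy=4.0000; L_3 = √(Δx²+Δy²) = 5.3151

(4.0311, 1.1180, 5.3151)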